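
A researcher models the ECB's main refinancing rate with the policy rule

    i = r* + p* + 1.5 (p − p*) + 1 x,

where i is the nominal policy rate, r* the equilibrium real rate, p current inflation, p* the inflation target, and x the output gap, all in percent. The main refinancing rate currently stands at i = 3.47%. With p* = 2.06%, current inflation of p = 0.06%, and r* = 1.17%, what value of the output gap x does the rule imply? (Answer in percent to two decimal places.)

3.24%

1 x = 3.47 − 1.17 − 2.06 − 1.5 × (0.06 − 2.06) = 3.24
x = 3.24 / 1 = 3.24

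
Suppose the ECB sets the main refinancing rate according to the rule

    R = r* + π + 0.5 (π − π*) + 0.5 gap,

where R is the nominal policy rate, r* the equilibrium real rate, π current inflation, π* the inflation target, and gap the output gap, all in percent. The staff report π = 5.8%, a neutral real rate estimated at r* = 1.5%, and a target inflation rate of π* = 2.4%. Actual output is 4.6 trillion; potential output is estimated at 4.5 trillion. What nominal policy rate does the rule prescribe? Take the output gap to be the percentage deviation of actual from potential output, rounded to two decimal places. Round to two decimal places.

10.11%

Output gap = 100 × (4.6 − 4.5) / 4.5 = 2.22%.
R = 1.50 + 5.80 + 0.5 × (5.80 − 2.40) + 0.5 × 2.22
   = 1.50 + 5.8 + 1.7 + 1.11 = 10.11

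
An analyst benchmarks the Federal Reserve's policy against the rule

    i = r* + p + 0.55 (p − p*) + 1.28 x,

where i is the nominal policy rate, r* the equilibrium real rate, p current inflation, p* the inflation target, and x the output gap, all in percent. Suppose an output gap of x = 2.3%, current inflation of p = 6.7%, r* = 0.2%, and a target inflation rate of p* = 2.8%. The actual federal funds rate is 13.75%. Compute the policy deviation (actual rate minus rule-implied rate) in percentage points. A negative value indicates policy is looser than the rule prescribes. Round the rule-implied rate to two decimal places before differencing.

1.76 pp

i = 0.2 + 6.7 + 0.55 × (6.7 − 2.8) + 1.28 × 2.3
   = 0.2 + 6.7 + 2.145 + 2.944 = 11.99
Deviation = 13.75 − 11.99 = 1.76 pp.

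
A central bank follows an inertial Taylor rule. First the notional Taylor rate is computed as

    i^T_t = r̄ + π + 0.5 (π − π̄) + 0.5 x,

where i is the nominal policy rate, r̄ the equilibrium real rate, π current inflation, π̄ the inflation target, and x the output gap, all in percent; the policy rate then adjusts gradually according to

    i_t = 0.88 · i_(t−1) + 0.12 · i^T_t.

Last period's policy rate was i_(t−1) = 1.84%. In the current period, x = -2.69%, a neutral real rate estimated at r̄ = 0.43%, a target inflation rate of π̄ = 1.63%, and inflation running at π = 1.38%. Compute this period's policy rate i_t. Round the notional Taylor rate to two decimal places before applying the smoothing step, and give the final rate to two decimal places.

i^T_t = 0.43 + 1.38 + 0.5 × (1.38 − 1.63) + 0.5 × (-2.69)
   = 0.43 + 1.38 − 0.125 − 1.345 = 0.34
i_t = 0.88 × 1.84 + 0.12 × 0.34 = 1.6192 + 0.0408 = 1.66

1.66%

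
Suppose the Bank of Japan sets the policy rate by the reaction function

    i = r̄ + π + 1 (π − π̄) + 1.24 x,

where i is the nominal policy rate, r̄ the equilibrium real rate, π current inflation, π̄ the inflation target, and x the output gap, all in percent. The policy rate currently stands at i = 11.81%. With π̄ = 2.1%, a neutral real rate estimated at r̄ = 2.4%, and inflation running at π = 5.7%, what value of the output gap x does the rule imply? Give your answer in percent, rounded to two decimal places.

1.24 x = 11.81 − 2.4 − 5.7 − 1 × (5.7 − 2.1) = 0.11
x = 0.11 / 1.24 = 0.09

0.09%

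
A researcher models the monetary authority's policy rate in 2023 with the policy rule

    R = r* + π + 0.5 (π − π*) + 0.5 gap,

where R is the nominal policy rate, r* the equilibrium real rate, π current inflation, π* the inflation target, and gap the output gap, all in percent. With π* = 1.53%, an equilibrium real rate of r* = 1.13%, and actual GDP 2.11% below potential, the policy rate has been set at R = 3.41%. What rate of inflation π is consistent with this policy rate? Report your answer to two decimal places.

Output 2.11% below potential → gap = -2.11.
Collecting π: R = r* + (1 + 0.5) π − 0.5 π* + 0.5 gap
1.5 π = 3.41 − 1.13 + 0.5 × 1.53 − 0.5 × (-2.11) = 4.1
π = 4.1 / 1.5 = 2.73

2.73%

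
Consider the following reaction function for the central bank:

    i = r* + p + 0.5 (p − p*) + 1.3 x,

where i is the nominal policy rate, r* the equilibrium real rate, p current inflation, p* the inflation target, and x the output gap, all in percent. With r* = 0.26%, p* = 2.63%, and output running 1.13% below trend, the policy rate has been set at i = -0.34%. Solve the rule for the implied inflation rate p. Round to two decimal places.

Output 1.13% below potential → x = -1.13.
Collecting p: i = r* + (1 + 0.5) p − 0.5 p* + 1.3 x
1.5 p = -0.34 − 0.26 + 0.5 × 2.63 − 1.3 × (-1.13) = 2.184
p = 2.184 / 1.5 = 1.46

1.46%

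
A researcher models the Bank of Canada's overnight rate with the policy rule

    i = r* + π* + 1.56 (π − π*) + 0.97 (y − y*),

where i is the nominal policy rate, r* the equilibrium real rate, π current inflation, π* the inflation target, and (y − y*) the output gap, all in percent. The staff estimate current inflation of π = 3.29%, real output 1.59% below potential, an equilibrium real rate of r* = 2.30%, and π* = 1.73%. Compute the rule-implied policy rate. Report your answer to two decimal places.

Output 1.59% below potential → (y − y*) = -1.59.
i = 2.30 + 1.73 + 1.56 × (3.29 − 1.73) + 0.97 × (-1.59)
   = 2.30 + 1.73 + 2.4336 − 1.5423 = 4.92

4.92%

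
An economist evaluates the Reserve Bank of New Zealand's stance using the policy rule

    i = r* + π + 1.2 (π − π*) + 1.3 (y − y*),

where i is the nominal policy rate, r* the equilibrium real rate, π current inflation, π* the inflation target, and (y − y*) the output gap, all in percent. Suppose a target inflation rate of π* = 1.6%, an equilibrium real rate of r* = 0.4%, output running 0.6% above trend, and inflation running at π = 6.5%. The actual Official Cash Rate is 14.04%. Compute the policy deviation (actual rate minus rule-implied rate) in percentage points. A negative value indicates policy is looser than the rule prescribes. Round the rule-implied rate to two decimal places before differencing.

Output 0.6% above potential → (y − y*) = 0.6.
i = 0.4 + 6.5 + 1.2 × (6.5 − 1.6) + 1.3 × 0.6
   = 0.4 + 6.5 + 5.88 + 0.78 = 13.56
Deviation = 14.04 − 13.56 = 0.48 pp.

0.48 pp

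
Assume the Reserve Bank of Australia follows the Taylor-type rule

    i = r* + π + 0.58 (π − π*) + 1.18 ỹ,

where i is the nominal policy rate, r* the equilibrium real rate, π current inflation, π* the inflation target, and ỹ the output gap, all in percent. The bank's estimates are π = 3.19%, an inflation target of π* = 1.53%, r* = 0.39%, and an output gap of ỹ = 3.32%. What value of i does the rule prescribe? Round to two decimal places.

i = 0.39 + 3.19 + 0.58 × (3.19 − 1.53) + 1.18 × 3.32
   = 0.39 + 3.19 + 0.9628 + 3.9176 = 8.46

8.46%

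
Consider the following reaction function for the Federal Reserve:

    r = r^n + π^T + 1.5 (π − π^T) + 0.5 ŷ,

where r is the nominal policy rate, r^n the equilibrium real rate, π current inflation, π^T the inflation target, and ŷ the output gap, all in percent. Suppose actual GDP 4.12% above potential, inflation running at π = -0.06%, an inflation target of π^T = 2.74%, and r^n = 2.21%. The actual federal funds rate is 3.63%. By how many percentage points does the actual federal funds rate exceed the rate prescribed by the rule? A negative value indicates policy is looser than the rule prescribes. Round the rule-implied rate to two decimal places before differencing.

0.82 pp

Output 4.12% above potential → ŷ = 4.12.
r = 2.21 + 2.74 + 1.5 × (-0.06 − 2.74) + 0.5 × 4.12
   = 2.21 + 2.74 − 4.2 + 2.06 = 2.81
Deviation = 3.63 − 2.81 = 0.82 pp.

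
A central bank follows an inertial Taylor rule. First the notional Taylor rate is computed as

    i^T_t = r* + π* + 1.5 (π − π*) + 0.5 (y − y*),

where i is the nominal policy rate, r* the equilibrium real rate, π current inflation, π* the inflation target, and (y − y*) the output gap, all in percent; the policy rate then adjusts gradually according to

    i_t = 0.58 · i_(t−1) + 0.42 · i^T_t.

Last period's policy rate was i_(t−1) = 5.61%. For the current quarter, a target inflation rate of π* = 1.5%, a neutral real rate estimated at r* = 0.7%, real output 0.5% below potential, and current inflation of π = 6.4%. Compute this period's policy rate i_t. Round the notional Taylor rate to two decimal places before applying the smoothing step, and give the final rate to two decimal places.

7.16%

Output 0.5% below potential → (y − y*) = -0.5.
i^T_t = 0.7 + 1.5 + 1.5 × (6.4 − 1.5) + 0.5 × (-0.5)
   = 0.7 + 1.5 + 7.35 − 0.25 = 9.30
i_t = 0.58 × 5.61 + 0.42 × 9.30 = 3.2538 + 3.906 = 7.16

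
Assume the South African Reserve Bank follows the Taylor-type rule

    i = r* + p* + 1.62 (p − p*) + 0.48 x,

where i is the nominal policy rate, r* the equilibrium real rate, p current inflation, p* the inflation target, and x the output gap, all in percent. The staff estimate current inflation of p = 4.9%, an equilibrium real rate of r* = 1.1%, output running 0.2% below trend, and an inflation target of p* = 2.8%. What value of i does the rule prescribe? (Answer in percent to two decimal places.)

7.21%

Output 0.2% below potential → x = -0.2.
i = 1.1 + 2.8 + 1.62 × (4.9 − 2.8) + 0.48 × (-0.2)
   = 1.1 + 2.8 + 3.402 − 0.096 = 7.21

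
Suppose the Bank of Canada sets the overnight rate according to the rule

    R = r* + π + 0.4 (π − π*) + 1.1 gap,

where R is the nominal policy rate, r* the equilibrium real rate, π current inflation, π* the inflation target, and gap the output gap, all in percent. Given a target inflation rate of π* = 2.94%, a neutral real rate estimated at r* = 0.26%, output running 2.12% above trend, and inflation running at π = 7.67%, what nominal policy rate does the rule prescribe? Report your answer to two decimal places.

Output 2.12% above potential → gap = 2.12.
R = 0.26 + 7.67 + 0.4 × (7.67 − 2.94) + 1.1 × 2.12
   = 0.26 + 7.67 + 1.892 + 2.332 = 12.15

12.15%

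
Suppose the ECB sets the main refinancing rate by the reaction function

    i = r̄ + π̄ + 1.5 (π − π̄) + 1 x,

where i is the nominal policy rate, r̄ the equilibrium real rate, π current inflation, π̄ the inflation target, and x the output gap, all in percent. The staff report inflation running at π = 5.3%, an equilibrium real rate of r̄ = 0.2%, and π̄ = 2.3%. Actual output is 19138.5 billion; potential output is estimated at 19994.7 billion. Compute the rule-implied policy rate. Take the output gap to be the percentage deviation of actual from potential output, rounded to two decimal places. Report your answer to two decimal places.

2.72%

Output gap = 100 × (19138.5 − 19994.7) / 19994.7 = -4.28%.
i = 0.20 + 2.30 + 1.5 × (5.30 − 2.30) + 1 × (-4.28)
   = 0.20 + 2.3 + 4.5 − 4.28 = 2.72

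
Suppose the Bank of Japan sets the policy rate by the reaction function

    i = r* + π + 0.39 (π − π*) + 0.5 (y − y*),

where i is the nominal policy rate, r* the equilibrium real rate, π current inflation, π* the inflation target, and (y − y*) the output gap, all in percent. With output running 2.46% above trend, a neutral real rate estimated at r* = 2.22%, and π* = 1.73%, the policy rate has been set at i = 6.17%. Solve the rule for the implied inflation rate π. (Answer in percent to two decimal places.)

Output 2.46% above potential → (y − y*) = 2.46.
Collecting π: i = r* + (1 + 0.39) π − 0.39 π* + 0.5 (y − y*)
1.39 π = 6.17 − 2.22 + 0.39 × 1.73 − 0.5 × 2.46 = 3.3947
π = 3.3947 / 1.39 = 2.44

2.44%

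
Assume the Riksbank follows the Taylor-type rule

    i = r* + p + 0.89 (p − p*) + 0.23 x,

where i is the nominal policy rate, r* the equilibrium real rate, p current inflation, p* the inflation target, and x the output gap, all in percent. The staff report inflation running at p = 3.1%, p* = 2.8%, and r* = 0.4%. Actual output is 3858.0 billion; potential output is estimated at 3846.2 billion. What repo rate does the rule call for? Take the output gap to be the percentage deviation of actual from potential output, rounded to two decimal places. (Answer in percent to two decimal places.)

Output gap = 100 × (3858.0 − 3846.2) / 3846.2 = 0.31%.
i = 0.40 + 3.10 + 0.89 × (3.10 − 2.80) + 0.23 × 0.31
   = 0.40 + 3.1 + 0.267 + 0.0713 = 3.84

3.84%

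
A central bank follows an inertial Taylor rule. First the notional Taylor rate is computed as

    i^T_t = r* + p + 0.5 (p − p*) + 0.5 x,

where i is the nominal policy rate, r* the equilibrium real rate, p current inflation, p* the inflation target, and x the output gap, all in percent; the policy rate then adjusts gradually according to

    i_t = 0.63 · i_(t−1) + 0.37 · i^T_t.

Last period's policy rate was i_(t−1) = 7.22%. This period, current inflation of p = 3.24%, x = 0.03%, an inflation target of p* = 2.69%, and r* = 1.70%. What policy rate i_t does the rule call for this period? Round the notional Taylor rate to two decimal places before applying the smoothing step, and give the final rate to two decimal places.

6.48%

i^T_t = 1.70 + 3.24 + 0.5 × (3.24 − 2.69) + 0.5 × 0.03
   = 1.70 + 3.24 + 0.275 + 0.015 = 5.23
i_t = 0.63 × 7.22 + 0.37 × 5.23 = 4.5486 + 1.9351 = 6.48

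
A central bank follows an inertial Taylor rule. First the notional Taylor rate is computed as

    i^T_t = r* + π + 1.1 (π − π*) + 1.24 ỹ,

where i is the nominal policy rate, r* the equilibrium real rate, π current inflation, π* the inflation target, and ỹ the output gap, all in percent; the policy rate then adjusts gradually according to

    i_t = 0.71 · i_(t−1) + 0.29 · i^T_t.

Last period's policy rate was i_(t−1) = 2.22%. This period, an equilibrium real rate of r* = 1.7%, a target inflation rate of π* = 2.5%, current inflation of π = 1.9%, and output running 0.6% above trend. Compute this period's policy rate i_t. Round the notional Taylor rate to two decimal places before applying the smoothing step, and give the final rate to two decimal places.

Output 0.6% above potential → ỹ = 0.6.
i^T_t = 1.7 + 1.9 + 1.1 × (1.9 − 2.5) + 1.24 × 0.6
   = 1.7 + 1.9 − 0.66 + 0.744 = 3.68
i_t = 0.71 × 2.22 + 0.29 × 3.68 = 1.5762 + 1.0672 = 2.64

2.64%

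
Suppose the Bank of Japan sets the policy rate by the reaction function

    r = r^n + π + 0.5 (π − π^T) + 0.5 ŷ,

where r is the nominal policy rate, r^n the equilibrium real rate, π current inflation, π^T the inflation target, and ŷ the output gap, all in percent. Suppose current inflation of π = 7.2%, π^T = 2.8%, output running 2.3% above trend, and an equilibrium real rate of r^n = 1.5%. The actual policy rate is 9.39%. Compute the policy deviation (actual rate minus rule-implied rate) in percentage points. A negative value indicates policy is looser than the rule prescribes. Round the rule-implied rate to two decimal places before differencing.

Output 2.3% above potential → ŷ = 2.3.
r = 1.5 + 7.2 + 0.5 × (7.2 − 2.8) + 0.5 × 2.3
   = 1.5 + 7.2 + 2.2 + 1.15 = 12.05
Deviation = 9.39 − 12.05 = -2.66 pp.

-2.66 pp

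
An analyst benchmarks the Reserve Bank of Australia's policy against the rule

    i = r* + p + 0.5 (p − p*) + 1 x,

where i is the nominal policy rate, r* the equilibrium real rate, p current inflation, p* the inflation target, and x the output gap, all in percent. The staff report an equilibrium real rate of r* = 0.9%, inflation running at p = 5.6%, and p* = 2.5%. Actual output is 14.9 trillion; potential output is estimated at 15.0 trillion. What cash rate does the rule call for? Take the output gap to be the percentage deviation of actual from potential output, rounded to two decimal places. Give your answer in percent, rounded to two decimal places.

7.38%

Output gap = 100 × (14.9 − 15.0) / 15.0 = -0.67%.
i = 0.90 + 5.60 + 0.5 × (5.60 − 2.50) + 1 × (-0.67)
   = 0.90 + 5.6 + 1.55 − 0.67 = 7.38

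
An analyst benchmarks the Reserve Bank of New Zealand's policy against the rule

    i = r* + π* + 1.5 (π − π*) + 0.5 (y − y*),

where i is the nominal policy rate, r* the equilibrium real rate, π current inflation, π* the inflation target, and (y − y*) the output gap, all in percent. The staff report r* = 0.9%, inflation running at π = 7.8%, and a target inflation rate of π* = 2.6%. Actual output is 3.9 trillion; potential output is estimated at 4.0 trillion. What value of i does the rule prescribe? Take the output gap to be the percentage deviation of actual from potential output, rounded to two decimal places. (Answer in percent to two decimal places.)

Output gap = 100 × (3.9 − 4.0) / 4.0 = -2.50%.
i = 0.90 + 2.60 + 1.5 × (7.80 − 2.60) + 0.5 × (-2.50)
   = 0.90 + 2.6 + 7.8 − 1.25 = 10.05

10.05%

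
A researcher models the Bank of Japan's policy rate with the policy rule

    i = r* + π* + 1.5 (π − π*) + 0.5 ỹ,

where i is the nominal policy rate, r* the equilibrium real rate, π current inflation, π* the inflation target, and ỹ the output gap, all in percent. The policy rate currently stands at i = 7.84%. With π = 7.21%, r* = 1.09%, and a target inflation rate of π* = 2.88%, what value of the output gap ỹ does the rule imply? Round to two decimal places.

0.5 ỹ = 7.84 − 1.09 − 2.88 − 1.5 × (7.21 − 2.88) = -2.625
ỹ = -2.625 / 0.5 = -5.25

-5.25%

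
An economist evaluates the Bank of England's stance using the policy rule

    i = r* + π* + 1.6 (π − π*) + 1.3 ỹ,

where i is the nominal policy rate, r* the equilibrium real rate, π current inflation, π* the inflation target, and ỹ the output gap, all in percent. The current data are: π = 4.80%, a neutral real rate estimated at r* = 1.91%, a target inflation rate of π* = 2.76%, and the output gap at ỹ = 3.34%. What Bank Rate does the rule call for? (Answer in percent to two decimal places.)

i = 1.91 + 2.76 + 1.6 × (4.80 − 2.76) + 1.3 × 3.34
   = 1.91 + 2.76 + 3.264 + 4.342 = 12.28

12.28%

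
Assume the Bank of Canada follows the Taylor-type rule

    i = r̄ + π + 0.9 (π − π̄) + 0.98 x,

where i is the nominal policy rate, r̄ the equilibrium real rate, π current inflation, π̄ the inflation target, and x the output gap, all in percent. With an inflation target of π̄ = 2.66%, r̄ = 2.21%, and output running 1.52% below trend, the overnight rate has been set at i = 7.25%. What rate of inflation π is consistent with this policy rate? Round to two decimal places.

Output 1.52% below potential → x = -1.52.
Collecting π: i = r̄ + (1 + 0.9) π − 0.9 π̄ + 0.98 x
1.9 π = 7.25 − 2.21 + 0.9 × 2.66 − 0.98 × (-1.52) = 8.9236
π = 8.9236 / 1.9 = 4.70

4.70%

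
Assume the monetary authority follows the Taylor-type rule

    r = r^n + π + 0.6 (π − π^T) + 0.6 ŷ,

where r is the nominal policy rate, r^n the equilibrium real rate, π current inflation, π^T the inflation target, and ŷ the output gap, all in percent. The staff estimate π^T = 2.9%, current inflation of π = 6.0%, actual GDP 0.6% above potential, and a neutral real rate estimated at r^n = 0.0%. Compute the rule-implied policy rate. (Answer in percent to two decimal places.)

Output 0.6% above potential → ŷ = 0.6.
r = 0.0 + 6.0 + 0.6 × (6.0 − 2.9) + 0.6 × 0.6
   = 0.0 + 6 + 1.86 + 0.36 = 8.22

8.22%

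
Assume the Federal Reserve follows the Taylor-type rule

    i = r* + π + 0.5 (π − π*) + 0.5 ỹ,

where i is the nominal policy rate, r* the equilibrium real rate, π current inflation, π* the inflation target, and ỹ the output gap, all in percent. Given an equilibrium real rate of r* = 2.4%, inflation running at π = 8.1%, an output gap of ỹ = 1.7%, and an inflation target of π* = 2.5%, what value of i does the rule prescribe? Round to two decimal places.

i = 2.4 + 8.1 + 0.5 × (8.1 − 2.5) + 0.5 × 1.7
   = 2.4 + 8.1 + 2.8 + 0.85 = 14.15

14.15%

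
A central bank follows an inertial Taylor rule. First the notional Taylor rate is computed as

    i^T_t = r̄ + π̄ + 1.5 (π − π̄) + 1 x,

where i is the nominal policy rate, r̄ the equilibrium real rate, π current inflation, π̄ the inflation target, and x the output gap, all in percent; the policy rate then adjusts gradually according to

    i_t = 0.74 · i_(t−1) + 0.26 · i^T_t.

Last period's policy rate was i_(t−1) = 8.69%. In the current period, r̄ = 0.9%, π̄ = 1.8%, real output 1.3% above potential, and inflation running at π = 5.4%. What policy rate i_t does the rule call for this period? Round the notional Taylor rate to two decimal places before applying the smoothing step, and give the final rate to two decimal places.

8.87%

Output 1.3% above potential → x = 1.3.
i^T_t = 0.9 + 1.8 + 1.5 × (5.4 − 1.8) + 1 × 1.3
   = 0.9 + 1.8 + 5.4 + 1.3 = 9.40
i_t = 0.74 × 8.69 + 0.26 × 9.40 = 6.4306 + 2.444 = 8.87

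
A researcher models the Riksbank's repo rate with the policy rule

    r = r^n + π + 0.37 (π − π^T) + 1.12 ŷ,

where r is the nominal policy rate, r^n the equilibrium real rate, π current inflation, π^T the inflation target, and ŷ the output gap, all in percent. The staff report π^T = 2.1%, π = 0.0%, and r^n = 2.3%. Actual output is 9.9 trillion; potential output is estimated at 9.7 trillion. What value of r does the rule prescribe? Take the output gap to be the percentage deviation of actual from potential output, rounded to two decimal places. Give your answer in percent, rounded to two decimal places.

Output gap = 100 × (9.9 − 9.7) / 9.7 = 2.06%.
r = 2.30 + 0.00 + 0.37 × (0.00 − 2.10) + 1.12 × 2.06
   = 2.30 + 0 − 0.777 + 2.3072 = 3.83

3.83%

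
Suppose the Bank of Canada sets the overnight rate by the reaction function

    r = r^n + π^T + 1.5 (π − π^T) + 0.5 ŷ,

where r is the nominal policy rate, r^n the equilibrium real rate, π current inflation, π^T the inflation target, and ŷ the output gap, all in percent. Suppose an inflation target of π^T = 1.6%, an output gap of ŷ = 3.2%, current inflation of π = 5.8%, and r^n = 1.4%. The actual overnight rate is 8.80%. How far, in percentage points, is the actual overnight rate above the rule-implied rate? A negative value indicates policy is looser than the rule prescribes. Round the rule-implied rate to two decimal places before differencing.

-2.10 pp

r = 1.4 + 1.6 + 1.5 × (5.8 − 1.6) + 0.5 × 3.2
   = 1.4 + 1.6 + 6.3 + 1.6 = 10.90
Deviation = 8.80 − 10.90 = -2.10 pp.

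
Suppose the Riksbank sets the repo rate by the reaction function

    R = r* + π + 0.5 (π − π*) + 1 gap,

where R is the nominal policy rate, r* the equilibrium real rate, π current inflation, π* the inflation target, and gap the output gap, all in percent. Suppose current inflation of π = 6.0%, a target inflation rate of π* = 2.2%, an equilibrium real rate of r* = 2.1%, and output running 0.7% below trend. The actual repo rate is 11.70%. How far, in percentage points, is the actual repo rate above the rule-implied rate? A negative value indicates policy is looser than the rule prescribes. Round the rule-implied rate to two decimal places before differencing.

2.40 pp

Output 0.7% below potential → gap = -0.7.
R = 2.1 + 6.0 + 0.5 × (6.0 − 2.2) + 1 × (-0.7)
   = 2.1 + 6 + 1.9 − 0.7 = 9.30
Deviation = 11.70 − 9.30 = 2.40 pp.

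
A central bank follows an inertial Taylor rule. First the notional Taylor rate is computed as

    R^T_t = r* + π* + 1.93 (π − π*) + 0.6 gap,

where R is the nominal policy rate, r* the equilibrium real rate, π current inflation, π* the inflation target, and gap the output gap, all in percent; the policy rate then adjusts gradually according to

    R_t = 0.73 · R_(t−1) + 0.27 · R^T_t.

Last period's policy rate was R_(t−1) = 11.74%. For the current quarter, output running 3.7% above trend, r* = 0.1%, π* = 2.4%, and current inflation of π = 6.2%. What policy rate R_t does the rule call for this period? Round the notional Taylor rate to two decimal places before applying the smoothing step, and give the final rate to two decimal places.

11.82%

Output 3.7% above potential → gap = 3.7.
R^T_t = 0.1 + 2.4 + 1.93 × (6.2 − 2.4) + 0.6 × 3.7
   = 0.1 + 2.4 + 7.334 + 2.22 = 12.05
R_t = 0.73 × 11.74 + 0.27 × 12.05 = 8.5702 + 3.2535 = 11.82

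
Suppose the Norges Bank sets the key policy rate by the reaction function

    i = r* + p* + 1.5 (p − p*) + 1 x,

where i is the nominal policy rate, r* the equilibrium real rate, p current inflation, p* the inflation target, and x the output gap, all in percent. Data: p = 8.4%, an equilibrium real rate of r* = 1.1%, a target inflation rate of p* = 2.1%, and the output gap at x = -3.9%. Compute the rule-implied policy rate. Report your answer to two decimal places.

8.75%

i = 1.1 + 2.1 + 1.5 × (8.4 − 2.1) + 1 × (-3.9)
   = 1.1 + 2.1 + 9.45 − 3.9 = 8.75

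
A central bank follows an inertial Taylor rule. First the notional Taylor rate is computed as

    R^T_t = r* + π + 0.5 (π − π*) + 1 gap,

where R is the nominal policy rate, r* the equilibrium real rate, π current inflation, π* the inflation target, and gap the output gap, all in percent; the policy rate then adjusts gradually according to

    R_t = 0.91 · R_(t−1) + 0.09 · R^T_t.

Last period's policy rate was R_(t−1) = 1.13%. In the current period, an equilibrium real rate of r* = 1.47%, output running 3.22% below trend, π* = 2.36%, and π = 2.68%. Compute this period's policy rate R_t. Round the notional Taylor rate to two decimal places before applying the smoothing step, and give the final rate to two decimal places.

1.13%

Output 3.22% below potential → gap = -3.22.
R^T_t = 1.47 + 2.68 + 0.5 × (2.68 − 2.36) + 1 × (-3.22)
   = 1.47 + 2.68 + 0.16 − 3.22 = 1.09
R_t = 0.91 × 1.13 + 0.09 × 1.09 = 1.0283 + 0.0981 = 1.13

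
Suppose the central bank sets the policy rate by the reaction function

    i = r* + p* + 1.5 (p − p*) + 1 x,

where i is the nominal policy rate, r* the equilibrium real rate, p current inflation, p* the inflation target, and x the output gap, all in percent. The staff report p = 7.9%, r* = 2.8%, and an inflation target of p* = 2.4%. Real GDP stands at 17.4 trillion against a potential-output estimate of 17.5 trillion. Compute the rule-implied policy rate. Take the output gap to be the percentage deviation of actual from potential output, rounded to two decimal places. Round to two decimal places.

Output gap = 100 × (17.4 − 17.5) / 17.5 = -0.57%.
i = 2.80 + 2.40 + 1.5 × (7.90 − 2.40) + 1 × (-0.57)
   = 2.80 + 2.4 + 8.25 − 0.57 = 12.88

12.88%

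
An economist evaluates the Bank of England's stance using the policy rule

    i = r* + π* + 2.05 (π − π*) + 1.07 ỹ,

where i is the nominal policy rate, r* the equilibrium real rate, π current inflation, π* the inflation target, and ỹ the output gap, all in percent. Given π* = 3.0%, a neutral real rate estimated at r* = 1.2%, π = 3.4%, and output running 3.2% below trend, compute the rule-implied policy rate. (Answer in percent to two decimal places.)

1.60%

Output 3.2% below potential → ỹ = -3.2.
i = 1.2 + 3.0 + 2.05 × (3.4 − 3.0) + 1.07 × (-3.2)
   = 1.2 + 3 + 0.82 − 3.424 = 1.60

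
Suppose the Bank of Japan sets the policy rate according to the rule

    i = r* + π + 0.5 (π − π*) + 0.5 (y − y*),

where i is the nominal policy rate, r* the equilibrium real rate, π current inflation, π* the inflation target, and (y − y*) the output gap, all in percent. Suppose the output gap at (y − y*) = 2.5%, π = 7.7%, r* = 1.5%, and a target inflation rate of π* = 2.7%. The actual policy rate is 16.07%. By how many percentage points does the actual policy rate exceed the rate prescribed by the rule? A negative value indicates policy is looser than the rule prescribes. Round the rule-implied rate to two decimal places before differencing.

i = 1.5 + 7.7 + 0.5 × (7.7 − 2.7) + 0.5 × 2.5
   = 1.5 + 7.7 + 2.5 + 1.25 = 12.95
Deviation = 16.07 − 12.95 = 3.12 pp.

3.12 pp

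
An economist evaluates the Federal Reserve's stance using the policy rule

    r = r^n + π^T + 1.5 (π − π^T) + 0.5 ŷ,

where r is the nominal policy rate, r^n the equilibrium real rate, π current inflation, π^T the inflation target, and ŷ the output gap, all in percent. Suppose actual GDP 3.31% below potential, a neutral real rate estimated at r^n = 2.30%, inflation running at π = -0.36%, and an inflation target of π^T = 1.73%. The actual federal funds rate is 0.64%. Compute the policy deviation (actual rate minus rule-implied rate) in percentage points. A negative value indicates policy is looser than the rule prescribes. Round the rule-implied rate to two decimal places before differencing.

1.40 pp

Output 3.31% below potential → ŷ = -3.31.
r = 2.30 + 1.73 + 1.5 × (-0.36 − 1.73) + 0.5 × (-3.31)
   = 2.30 + 1.73 − 3.135 − 1.655 = -0.76
Deviation = 0.64 − (-0.76) = 1.40 pp.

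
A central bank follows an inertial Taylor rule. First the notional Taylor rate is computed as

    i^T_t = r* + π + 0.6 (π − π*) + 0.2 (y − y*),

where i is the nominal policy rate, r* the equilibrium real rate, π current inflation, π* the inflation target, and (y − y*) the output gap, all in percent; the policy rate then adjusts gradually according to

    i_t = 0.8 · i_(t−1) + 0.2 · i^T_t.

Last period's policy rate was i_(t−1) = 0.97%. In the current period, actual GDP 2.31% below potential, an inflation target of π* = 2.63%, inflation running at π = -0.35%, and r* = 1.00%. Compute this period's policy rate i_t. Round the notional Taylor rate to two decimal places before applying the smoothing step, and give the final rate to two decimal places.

Output 2.31% below potential → (y − y*) = -2.31.
i^T_t = 1.00 + (-0.35) + 0.6 × (-0.35 − 2.63) + 0.2 × (-2.31)
   = 1.00 − 0.35 − 1.788 − 0.462 = -1.60
i_t = 0.8 × 0.97 + 0.2 × (-1.60) = 0.776 − 0.32 = 0.46

0.46%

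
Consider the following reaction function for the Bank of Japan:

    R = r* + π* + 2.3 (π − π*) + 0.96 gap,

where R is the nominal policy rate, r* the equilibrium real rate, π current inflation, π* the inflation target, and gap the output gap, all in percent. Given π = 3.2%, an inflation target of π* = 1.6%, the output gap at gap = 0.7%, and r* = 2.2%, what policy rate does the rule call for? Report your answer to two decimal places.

8.15%

R = 2.2 + 1.6 + 2.3 × (3.2 − 1.6) + 0.96 × 0.7
   = 2.2 + 1.6 + 3.68 + 0.672 = 8.15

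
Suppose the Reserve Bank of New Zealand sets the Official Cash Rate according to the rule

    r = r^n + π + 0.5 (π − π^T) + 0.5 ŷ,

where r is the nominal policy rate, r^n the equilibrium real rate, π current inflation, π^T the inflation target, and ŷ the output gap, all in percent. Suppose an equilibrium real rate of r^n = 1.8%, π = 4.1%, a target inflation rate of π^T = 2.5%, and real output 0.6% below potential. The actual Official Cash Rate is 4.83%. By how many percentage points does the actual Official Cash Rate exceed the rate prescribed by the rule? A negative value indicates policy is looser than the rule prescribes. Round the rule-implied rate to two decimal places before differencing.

-1.57 pp

Output 0.6% below potential → ŷ = -0.6.
r = 1.8 + 4.1 + 0.5 × (4.1 − 2.5) + 0.5 × (-0.6)
   = 1.8 + 4.1 + 0.8 − 0.3 = 6.40
Deviation = 4.83 − 6.40 = -1.57 pp.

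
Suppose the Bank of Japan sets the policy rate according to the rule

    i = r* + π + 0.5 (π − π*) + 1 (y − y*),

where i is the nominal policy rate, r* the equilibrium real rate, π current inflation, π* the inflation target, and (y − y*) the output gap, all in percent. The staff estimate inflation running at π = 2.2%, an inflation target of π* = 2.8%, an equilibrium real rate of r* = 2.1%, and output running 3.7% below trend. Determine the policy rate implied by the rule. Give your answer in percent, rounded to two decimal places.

Output 3.7% below potential → (y − y*) = -3.7.
i = 2.1 + 2.2 + 0.5 × (2.2 − 2.8) + 1 × (-3.7)
   = 2.1 + 2.2 − 0.3 − 3.7 = 0.30

0.30%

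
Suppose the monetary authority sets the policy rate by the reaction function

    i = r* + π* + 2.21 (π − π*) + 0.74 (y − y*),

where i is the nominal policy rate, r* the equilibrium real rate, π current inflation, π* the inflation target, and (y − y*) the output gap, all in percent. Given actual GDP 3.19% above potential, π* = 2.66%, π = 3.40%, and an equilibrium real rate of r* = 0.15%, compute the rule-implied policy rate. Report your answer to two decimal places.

6.81%

Output 3.19% above potential → (y − y*) = 3.19.
i = 0.15 + 2.66 + 2.21 × (3.40 − 2.66) + 0.74 × 3.19
   = 0.15 + 2.66 + 1.6354 + 2.3606 = 6.81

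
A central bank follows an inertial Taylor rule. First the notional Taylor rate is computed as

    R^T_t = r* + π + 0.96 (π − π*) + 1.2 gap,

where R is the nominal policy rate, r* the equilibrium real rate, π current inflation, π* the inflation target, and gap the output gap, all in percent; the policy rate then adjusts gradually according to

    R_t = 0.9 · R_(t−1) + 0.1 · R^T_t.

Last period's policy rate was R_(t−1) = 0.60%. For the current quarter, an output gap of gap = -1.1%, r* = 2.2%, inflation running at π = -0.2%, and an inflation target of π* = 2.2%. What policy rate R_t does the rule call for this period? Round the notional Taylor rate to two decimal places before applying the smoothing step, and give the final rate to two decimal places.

R^T_t = 2.2 + (-0.2) + 0.96 × (-0.2 − 2.2) + 1.2 × (-1.1)
   = 2.2 − 0.2 − 2.304 − 1.32 = -1.62
R_t = 0.9 × 0.60 + 0.1 × (-1.62) = 0.54 − 0.162 = 0.38

0.38%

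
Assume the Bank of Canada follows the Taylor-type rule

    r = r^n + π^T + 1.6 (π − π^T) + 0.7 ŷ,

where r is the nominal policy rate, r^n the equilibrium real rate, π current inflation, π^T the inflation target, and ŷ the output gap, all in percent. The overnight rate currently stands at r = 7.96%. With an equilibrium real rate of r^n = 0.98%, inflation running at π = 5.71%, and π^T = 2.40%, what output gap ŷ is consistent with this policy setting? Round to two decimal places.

-1.02%

0.7 ŷ = 7.96 − 0.98 − 2.40 − 1.6 × (5.71 − 2.40) = -0.716
ŷ = -0.716 / 0.7 = -1.02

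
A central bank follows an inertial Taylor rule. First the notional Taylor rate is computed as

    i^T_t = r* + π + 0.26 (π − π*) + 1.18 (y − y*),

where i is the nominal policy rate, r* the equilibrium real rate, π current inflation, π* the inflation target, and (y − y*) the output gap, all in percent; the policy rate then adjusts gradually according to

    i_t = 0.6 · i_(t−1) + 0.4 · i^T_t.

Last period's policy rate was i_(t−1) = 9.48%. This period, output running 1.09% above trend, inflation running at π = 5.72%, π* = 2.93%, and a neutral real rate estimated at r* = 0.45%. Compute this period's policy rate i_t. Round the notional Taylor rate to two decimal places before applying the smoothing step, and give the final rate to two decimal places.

8.96%

Output 1.09% above potential → (y − y*) = 1.09.
i^T_t = 0.45 + 5.72 + 0.26 × (5.72 − 2.93) + 1.18 × 1.09
   = 0.45 + 5.72 + 0.7254 + 1.2862 = 8.18
i_t = 0.6 × 9.48 + 0.4 × 8.18 = 5.688 + 3.272 = 8.96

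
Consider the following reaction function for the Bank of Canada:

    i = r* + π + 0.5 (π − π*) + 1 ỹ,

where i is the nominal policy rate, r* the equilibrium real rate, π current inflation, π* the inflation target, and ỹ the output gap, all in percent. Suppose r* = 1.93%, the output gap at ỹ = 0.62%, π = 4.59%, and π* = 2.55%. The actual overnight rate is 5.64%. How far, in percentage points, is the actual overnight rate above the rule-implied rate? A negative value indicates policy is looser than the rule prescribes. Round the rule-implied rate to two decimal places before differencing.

-2.52 pp

i = 1.93 + 4.59 + 0.5 × (4.59 − 2.55) + 1 × 0.62
   = 1.93 + 4.59 + 1.02 + 0.62 = 8.16
Deviation = 5.64 − 8.16 = -2.52 pp.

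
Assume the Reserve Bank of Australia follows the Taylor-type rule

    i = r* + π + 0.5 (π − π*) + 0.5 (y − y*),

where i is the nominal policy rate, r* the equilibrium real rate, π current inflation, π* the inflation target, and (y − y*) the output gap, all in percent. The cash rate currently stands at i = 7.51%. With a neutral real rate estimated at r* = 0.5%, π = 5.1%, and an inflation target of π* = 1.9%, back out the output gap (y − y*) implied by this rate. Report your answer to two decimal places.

0.62%

0.5 (y − y*) = 7.51 − 0.5 − 5.1 − 0.5 × (5.1 − 1.9) = 0.31
(y − y*) = 0.31 / 0.5 = 0.62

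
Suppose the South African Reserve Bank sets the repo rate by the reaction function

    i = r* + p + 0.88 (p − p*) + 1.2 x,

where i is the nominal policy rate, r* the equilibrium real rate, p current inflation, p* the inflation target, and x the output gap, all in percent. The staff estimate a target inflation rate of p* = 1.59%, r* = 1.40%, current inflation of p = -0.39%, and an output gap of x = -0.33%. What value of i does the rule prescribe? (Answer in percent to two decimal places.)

i = 1.40 + (-0.39) + 0.88 × (-0.39 − 1.59) + 1.2 × (-0.33)
   = 1.40 − 0.39 − 1.7424 − 0.396 = -1.13

-1.13%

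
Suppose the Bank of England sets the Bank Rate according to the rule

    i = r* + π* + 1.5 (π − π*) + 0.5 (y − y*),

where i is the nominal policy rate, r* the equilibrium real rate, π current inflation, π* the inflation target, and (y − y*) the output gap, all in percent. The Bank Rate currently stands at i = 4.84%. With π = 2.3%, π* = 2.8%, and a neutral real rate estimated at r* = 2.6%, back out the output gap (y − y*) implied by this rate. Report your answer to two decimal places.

0.5 (y − y*) = 4.84 − 2.6 − 2.8 − 1.5 × (2.3 − 2.8) = 0.19
(y − y*) = 0.19 / 0.5 = 0.38

0.38%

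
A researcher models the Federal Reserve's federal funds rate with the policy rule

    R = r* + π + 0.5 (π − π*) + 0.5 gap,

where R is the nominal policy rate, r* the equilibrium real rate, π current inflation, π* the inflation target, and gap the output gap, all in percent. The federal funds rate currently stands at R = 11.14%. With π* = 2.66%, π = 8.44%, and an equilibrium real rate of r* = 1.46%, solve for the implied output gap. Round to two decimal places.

0.5 gap = 11.14 − 1.46 − 8.44 − 0.5 × (8.44 − 2.66) = -1.65
gap = -1.65 / 0.5 = -3.30

-3.30%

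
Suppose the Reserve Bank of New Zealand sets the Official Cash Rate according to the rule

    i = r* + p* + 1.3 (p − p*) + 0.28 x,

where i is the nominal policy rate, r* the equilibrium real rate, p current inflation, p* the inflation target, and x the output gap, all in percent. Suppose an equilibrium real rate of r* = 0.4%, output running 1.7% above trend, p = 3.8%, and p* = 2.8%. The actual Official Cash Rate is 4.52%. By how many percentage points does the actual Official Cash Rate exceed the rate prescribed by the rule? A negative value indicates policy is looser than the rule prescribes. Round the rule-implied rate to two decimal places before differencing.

-0.46 pp

Output 1.7% above potential → x = 1.7.
i = 0.4 + 2.8 + 1.3 × (3.8 − 2.8) + 0.28 × 1.7
   = 0.4 + 2.8 + 1.3 + 0.476 = 4.98
Deviation = 4.52 − 4.98 = -0.46 pp.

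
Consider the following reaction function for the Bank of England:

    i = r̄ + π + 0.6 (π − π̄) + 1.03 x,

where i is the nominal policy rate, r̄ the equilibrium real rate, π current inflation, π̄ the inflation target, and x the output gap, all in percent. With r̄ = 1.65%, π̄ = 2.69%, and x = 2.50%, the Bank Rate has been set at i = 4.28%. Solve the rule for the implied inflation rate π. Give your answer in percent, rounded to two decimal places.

Collecting π: i = r̄ + (1 + 0.6) π − 0.6 π̄ + 1.03 x
1.6 π = 4.28 − 1.65 + 0.6 × 2.69 − 1.03 × 2.50 = 1.669
π = 1.669 / 1.6 = 1.04

1.04%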